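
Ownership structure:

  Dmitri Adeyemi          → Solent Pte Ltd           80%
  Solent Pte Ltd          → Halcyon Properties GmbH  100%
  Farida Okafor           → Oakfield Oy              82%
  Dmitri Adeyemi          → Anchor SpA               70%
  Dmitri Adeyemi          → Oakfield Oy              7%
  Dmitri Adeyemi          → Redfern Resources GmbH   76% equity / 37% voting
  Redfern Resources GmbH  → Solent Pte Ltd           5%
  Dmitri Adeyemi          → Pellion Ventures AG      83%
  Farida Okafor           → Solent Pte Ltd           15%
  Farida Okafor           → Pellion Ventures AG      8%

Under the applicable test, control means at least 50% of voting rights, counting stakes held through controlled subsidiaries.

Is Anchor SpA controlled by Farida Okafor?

Farida holds 82% of Oakfield, so Farida controls Oakfield.
Neither Farida nor any entity Farida controls holds any voting interest in Anchor.
So Farida does not control Anchor.

No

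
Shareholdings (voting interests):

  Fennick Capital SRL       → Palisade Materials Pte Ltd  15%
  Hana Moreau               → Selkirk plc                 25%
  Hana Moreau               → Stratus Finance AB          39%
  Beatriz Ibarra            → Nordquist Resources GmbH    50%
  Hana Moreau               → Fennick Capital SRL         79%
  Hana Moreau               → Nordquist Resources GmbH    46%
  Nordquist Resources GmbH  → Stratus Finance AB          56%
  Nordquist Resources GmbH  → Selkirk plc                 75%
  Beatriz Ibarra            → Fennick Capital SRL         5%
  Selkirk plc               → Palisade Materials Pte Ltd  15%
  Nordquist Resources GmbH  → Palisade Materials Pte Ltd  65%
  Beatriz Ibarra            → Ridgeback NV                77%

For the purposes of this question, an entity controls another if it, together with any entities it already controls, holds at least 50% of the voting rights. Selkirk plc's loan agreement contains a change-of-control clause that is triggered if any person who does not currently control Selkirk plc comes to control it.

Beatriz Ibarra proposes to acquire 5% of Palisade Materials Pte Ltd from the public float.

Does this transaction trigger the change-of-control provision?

The purchase changes only Beatriz's holdings, so Beatriz is the only person who could newly come to control Selkirk.
Beatriz holds 50% of Nordquist, so Beatriz controls Nordquist.
Nordquist holds 75% of Selkirk, so Beatriz controls Selkirk.
So Beatriz already controls Selkirk before the transaction.
After the purchase, Beatriz holds 5% of Palisade directly.
Beatriz controlled Selkirk already, so this is not a new person acquiring control; every other person's position is unchanged or reduced.
No new person acquires control, so the clause is not triggered.

No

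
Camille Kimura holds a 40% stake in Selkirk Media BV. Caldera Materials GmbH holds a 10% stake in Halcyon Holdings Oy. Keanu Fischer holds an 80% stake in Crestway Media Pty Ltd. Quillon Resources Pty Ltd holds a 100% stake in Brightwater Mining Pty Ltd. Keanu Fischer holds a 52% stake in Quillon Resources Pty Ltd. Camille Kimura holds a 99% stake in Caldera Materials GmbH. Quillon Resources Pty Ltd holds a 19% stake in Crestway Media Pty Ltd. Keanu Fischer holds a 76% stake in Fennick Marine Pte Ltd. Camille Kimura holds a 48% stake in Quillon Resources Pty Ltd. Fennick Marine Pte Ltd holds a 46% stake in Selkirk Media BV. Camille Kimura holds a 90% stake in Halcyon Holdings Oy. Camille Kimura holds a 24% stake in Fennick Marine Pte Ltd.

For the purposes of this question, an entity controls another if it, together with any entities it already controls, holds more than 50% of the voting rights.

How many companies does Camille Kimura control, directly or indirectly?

2

Camille holds 99% of Caldera, so Camille controls Caldera.
Caldera and Camille together hold 10% + 90% = 100% of Halcyon, so Camille controls Halcyon.
No other company's threshold is met.
Camille controls 2 companies.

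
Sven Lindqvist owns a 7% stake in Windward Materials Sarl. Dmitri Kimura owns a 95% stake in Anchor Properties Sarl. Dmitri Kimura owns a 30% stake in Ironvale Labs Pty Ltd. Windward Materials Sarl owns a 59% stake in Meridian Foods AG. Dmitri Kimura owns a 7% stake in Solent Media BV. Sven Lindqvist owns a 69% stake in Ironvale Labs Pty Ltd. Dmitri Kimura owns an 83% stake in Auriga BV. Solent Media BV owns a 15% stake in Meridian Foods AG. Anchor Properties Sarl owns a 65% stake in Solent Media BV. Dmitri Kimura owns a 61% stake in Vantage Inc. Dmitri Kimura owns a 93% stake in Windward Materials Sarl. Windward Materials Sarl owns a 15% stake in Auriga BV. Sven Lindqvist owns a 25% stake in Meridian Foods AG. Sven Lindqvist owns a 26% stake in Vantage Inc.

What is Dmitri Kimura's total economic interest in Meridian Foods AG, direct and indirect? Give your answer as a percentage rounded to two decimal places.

65.18%

Dmitri reaches Meridian along 3 paths.
Via Windward: 93% × 59% = 54.87%.
Via Anchor → Solent: 95% × 65% × 15% = 9.2625%.
Via Solent: 7% × 15% = 1.05%.
Total: 54.87% + 9.2625% + 1.05% = 65.1825%.
Rounded: 65.18%.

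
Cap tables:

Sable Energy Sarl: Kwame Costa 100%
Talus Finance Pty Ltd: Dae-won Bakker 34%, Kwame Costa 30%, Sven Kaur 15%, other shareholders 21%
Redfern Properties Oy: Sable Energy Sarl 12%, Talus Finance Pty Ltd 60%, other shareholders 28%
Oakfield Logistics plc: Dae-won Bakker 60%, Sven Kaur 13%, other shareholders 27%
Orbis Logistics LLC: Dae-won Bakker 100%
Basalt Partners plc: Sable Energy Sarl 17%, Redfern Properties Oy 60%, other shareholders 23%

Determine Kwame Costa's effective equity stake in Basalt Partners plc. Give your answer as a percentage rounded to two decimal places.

Kwame reaches Basalt along 3 paths.
Via Sable: 100% × 17% = 17%.
Via Sable → Redfern: 100% × 12% × 60% = 7.2%.
Via Talus → Redfern: 30% × 60% × 60% = 10.8%.
Total: 17% + 7.2% + 10.8% = 35%.
Rounded: 35.00%.

35.00%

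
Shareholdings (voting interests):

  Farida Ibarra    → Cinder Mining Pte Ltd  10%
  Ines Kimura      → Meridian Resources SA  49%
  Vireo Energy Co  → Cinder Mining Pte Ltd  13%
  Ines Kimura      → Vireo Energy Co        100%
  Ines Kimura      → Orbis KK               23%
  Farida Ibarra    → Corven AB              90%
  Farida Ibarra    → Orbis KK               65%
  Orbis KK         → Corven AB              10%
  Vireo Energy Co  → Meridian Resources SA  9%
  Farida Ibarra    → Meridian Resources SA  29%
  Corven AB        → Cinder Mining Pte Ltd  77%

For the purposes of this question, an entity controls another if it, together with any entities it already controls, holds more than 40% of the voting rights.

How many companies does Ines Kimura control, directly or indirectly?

Ines holds 100% of Vireo, so Ines controls Vireo.
Ines and Vireo together hold 49% + 9% = 58% of Meridian, so Ines controls Meridian.
No other company's threshold is met.
Ines controls 2 companies.

2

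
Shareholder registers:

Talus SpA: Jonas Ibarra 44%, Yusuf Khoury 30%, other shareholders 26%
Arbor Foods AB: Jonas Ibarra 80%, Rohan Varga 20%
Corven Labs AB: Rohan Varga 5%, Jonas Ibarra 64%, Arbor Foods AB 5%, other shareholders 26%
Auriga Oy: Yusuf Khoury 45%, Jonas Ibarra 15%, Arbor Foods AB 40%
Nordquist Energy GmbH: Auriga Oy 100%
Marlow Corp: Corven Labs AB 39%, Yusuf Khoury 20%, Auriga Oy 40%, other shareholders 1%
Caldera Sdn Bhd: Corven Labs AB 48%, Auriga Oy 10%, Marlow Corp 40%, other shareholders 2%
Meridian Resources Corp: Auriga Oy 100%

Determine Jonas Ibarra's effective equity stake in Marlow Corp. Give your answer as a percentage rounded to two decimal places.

45.32%

Jonas reaches Marlow along 4 paths.
Via Corven: 64% × 39% = 24.96%.
Via Arbor → Corven: 80% × 5% × 39% = 1.56%.
Via Auriga: 15% × 40% = 6%.
Via Arbor → Auriga: 80% × 40% × 40% = 12.8%.
Total: 24.96% + 1.56% + 6% + 12.8% = 45.32%.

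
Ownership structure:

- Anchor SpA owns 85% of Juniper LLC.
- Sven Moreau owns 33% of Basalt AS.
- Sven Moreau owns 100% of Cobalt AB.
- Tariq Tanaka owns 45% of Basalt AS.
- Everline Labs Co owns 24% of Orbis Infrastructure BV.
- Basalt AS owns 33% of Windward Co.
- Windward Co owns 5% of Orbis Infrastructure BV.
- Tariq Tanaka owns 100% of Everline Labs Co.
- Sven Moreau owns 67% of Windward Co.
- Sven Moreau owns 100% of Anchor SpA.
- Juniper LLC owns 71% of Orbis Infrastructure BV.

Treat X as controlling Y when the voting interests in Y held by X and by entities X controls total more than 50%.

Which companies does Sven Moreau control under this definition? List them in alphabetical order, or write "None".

Anchor SpA, Cobalt AB, Juniper LLC, Orbis Infrastructure BV, Windward Co

Sven holds 100% of Cobalt, so Sven controls Cobalt.
Sven holds 100% of Anchor, so Sven controls Anchor.
Sven holds 67% of Windward, so Sven controls Windward.
Anchor holds 85% of Juniper, so Sven controls Juniper.
Juniper and Windward together hold 71% + 5% = 76% of Orbis, so Sven controls Orbis.
No other company's threshold is met.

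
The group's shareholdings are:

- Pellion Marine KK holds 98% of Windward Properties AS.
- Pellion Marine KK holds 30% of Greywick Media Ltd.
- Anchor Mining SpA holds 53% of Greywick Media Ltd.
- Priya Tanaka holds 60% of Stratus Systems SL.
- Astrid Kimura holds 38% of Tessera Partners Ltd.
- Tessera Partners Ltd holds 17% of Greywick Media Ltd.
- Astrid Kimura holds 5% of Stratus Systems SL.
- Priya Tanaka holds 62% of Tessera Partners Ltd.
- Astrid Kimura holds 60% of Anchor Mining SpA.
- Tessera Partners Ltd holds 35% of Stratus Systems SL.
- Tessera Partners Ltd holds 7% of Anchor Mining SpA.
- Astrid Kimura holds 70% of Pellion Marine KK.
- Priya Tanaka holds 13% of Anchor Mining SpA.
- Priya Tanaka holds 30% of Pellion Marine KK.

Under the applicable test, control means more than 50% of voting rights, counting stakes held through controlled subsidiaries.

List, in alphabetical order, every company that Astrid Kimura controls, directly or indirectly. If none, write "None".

Astrid holds 60% of Anchor, so Astrid controls Anchor.
Astrid holds 70% of Pellion, so Astrid controls Pellion.
Anchor and Pellion together hold 53% + 30% = 83% of Greywick, so Astrid controls Greywick.
Pellion holds 98% of Windward, so Astrid controls Windward.
No other company's threshold is met.

Anchor Mining SpA, Greywick Media Ltd, Pellion Marine KK, Windward Properties AS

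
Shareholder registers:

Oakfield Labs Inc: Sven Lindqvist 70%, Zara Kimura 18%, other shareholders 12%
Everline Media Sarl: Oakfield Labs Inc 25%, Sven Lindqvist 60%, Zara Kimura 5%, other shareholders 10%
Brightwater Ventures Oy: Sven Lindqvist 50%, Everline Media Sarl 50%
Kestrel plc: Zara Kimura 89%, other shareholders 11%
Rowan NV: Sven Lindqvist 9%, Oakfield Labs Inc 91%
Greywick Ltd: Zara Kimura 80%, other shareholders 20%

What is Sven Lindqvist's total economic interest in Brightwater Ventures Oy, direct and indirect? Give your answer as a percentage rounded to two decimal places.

Sven reaches Brightwater along 3 paths.
Direct stake: 50% = 50%.
Via Oakfield → Everline: 70% × 25% × 50% = 8.75%.
Via Everline: 60% × 50% = 30%.
Total: 50% + 8.75% + 30% = 88.75%.

88.75%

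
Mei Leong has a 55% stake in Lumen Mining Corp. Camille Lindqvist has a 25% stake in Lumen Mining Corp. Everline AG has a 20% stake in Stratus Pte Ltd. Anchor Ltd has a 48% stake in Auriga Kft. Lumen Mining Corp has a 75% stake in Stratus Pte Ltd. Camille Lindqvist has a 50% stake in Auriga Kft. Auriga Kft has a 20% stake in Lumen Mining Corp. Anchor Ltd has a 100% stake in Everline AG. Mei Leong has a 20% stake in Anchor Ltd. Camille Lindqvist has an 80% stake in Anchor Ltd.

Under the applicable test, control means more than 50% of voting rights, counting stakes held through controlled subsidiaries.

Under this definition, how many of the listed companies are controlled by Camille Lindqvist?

Camille holds 80% of Anchor, so Camille controls Anchor.
Camille and Anchor together hold 50% + 48% = 98% of Auriga, so Camille controls Auriga.
Anchor holds 100% of Everline, so Camille controls Everline.
No other company's threshold is met.
Camille controls 3 companies.

3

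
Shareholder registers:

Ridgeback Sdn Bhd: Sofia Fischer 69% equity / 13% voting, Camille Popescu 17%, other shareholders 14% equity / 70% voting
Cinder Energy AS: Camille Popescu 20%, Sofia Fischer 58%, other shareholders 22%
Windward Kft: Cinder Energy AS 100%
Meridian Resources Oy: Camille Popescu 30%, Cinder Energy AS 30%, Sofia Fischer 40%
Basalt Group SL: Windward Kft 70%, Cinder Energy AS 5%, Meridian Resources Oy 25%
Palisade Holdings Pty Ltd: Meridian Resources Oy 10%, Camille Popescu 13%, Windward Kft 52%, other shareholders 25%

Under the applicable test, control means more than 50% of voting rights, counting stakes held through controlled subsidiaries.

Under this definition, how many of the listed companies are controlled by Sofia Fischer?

Sofia holds 58% of Cinder, so Sofia controls Cinder.
Cinder holds 100% of Windward, so Sofia controls Windward.
Cinder and Sofia together hold 30% + 40% = 70% of Meridian, so Sofia controls Meridian.
Windward and Cinder and Meridian together hold 70% + 5% + 25% = 100% of Basalt, so Sofia controls Basalt.
Meridian and Windward together hold 10% + 52% = 62% of Palisade, so Sofia controls Palisade.
No other company's threshold is met.
Sofia controls 5 companies.

5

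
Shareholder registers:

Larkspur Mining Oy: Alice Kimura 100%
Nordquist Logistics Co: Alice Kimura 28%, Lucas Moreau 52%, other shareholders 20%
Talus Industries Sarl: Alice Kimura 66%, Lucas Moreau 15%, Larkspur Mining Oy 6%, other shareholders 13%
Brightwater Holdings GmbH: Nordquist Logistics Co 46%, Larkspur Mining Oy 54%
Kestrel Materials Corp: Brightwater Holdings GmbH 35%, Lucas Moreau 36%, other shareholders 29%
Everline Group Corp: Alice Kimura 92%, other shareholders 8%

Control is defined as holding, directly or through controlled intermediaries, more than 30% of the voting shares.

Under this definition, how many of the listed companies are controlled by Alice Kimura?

Alice holds 100% of Larkspur, so Alice controls Larkspur.
Alice and Larkspur together hold 66% + 6% = 72% of Talus, so Alice controls Talus.
Larkspur holds 54% of Brightwater, so Alice controls Brightwater.
Brightwater holds 35% of Kestrel, so Alice controls Kestrel.
Alice holds 92% of Everline, so Alice controls Everline.
No other company's threshold is met.
Alice controls 5 companies.

5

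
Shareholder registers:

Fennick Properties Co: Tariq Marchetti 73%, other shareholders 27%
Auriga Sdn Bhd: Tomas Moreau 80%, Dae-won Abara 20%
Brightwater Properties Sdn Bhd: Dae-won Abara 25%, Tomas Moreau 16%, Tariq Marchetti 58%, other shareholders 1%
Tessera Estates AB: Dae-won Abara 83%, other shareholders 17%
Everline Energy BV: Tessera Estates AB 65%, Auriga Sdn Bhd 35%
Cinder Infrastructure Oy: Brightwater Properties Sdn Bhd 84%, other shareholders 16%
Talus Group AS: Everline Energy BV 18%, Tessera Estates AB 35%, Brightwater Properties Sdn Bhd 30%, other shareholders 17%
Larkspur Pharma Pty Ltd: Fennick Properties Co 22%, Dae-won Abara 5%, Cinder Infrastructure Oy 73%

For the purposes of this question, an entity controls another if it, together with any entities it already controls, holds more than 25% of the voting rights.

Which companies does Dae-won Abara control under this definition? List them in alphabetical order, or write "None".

Everline Energy BV, Talus Group AS, Tessera Estates AB

Dae-won holds 83% of Tessera, so Dae-won controls Tessera.
Tessera holds 65% of Everline, so Dae-won controls Everline.
Everline and Tessera together hold 18% + 35% = 53% of Talus, so Dae-won controls Talus.
No other company's threshold is met.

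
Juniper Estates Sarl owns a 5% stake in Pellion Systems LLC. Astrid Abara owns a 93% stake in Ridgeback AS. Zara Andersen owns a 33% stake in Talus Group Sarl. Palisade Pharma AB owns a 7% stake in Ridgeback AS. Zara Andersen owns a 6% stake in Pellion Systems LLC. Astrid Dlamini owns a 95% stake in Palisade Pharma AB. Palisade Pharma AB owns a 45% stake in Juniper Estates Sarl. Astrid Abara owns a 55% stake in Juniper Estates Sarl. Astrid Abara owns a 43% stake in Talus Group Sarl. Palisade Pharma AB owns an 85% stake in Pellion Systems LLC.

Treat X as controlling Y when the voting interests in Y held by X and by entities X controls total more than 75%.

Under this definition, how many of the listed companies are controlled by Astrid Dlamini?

Astrid Dlamini holds 95% of Palisade, so Astrid Dlamini controls Palisade.
Palisade holds 85% of Pellion, so Astrid Dlamini controls Pellion.
No other company's threshold is met.
Astrid Dlamini controls 2 companies.

2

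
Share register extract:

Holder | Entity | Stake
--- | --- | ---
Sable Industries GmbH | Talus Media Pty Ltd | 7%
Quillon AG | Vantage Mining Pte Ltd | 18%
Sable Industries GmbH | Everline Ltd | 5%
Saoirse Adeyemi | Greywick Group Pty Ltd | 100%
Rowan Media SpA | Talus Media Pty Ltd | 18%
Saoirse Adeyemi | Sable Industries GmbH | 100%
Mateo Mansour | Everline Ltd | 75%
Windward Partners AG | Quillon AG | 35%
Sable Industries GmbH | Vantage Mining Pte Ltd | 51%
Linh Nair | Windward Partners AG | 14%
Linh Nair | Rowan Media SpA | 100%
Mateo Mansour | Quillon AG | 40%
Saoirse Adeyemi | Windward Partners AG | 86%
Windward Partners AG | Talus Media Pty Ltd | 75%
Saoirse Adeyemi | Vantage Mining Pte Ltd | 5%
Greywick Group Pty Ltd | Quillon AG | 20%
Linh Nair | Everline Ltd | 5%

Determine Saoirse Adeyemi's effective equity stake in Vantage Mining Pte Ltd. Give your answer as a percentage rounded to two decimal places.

65.02%

Saoirse reaches Vantage along 4 paths.
Via Greywick → Quillon: 100% × 20% × 18% = 3.6%.
Via Windward → Quillon: 86% × 35% × 18% = 5.418%.
Via Sable: 100% × 51% = 51%.
Direct stake: 5% = 5%.
Total: 3.6% + 5.418% + 51% + 5% = 65.018%.
Rounded: 65.02%.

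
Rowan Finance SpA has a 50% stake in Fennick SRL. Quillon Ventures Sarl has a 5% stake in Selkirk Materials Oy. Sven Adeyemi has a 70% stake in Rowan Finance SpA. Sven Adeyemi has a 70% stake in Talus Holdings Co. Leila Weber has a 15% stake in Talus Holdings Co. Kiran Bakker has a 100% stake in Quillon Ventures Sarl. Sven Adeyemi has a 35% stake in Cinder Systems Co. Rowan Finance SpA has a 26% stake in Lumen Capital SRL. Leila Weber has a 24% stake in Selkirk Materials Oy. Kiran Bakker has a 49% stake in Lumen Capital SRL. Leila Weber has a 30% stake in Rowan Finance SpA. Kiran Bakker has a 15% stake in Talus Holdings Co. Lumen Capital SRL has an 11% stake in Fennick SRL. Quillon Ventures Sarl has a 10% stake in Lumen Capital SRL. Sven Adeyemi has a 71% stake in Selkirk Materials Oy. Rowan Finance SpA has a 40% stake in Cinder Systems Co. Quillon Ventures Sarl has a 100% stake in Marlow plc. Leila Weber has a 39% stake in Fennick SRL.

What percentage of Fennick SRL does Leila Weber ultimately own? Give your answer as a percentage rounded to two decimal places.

Leila reaches Fennick along 3 paths.
Via Rowan → Lumen: 30% × 26% × 11% = 0.858%.
Direct stake: 39% = 39%.
Via Rowan: 30% × 50% = 15%.
Total: 0.858% + 39% + 15% = 54.858%.
Rounded: 54.86%.

54.86%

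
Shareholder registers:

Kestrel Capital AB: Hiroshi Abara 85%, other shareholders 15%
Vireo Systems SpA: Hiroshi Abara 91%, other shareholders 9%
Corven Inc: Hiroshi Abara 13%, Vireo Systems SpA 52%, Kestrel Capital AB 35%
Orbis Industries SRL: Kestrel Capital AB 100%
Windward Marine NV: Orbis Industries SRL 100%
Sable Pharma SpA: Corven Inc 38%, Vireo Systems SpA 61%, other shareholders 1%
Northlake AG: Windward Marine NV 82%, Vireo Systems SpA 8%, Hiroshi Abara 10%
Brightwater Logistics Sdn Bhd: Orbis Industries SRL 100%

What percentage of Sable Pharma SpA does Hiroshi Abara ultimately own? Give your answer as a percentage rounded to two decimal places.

89.74%

Hiroshi reaches Sable along 4 paths.
Via Corven: 13% × 38% = 4.94%.
Via Vireo → Corven: 91% × 52% × 38% = 17.9816%.
Via Kestrel → Corven: 85% × 35% × 38% = 11.305%.
Via Vireo: 91% × 61% = 55.51%.
Total: 4.94% + 17.9816% + 11.305% + 55.51% = 89.7366%.
Rounded: 89.74%.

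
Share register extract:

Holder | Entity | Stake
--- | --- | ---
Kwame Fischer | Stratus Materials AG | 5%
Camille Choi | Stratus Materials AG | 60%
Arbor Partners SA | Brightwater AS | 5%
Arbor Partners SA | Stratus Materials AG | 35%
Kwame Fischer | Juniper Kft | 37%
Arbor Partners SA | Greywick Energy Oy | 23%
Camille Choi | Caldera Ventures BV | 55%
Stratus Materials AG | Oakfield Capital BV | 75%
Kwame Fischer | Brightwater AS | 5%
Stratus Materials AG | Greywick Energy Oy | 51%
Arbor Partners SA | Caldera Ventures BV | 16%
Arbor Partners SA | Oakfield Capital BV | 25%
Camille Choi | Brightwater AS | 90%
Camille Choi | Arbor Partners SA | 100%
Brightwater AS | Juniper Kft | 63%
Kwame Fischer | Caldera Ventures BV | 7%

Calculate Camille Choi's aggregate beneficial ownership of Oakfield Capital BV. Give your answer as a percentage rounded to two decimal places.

Camille reaches Oakfield along 3 paths.
Via Arbor: 100% × 25% = 25%.
Via Arbor → Stratus: 100% × 35% × 75% = 26.25%.
Via Stratus: 60% × 75% = 45%.
Total: 25% + 26.25% + 45% = 96.25%.

96.25%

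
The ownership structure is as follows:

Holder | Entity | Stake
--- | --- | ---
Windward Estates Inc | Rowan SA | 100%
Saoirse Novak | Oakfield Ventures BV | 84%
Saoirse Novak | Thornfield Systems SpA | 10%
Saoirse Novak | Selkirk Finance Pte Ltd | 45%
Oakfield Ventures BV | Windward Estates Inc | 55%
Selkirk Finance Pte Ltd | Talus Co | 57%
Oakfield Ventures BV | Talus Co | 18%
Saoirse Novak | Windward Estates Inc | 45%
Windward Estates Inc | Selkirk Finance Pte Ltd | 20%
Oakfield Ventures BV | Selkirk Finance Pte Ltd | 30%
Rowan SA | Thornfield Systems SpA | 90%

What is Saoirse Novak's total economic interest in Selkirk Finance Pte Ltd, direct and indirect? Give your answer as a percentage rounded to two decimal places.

Saoirse reaches Selkirk along 4 paths.
Via Oakfield → Windward: 84% × 55% × 20% = 9.24%.
Via Windward: 45% × 20% = 9%.
Direct stake: 45% = 45%.
Via Oakfield: 84% × 30% = 25.2%.
Total: 9.24% + 9% + 45% + 25.2% = 88.44%.

88.44%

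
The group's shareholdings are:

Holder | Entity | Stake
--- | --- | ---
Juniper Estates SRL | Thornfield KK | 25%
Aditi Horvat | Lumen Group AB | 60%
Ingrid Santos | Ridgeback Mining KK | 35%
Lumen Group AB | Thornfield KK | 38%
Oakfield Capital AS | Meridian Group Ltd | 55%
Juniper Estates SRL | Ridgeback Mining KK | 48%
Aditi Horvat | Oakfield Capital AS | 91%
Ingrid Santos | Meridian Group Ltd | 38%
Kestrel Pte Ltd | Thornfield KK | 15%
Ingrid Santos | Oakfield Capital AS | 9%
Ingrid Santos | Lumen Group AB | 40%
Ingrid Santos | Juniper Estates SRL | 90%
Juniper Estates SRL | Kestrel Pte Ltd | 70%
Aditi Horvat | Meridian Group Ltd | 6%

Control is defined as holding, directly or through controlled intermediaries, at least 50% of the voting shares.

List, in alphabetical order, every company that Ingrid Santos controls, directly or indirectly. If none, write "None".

Juniper Estates SRL, Kestrel Pte Ltd, Ridgeback Mining KK

Ingrid holds 90% of Juniper, so Ingrid controls Juniper.
Ingrid and Juniper together hold 35% + 48% = 83% of Ridgeback, so Ingrid controls Ridgeback.
Juniper holds 70% of Kestrel, so Ingrid controls Kestrel.
No other company's threshold is met.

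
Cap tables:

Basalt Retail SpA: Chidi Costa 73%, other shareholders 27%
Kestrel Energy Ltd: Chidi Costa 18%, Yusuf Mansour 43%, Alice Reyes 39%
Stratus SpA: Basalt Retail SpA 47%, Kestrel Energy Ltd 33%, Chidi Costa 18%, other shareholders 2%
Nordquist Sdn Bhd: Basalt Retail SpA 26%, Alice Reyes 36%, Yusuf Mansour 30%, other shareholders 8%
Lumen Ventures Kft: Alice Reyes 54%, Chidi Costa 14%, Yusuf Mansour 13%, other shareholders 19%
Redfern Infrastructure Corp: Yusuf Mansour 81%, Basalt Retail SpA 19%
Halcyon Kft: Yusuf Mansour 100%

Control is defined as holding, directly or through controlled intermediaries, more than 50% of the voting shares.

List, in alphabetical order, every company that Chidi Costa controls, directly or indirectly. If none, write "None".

Basalt Retail SpA, Stratus SpA

Chidi holds 73% of Basalt, so Chidi controls Basalt.
Basalt and Chidi together hold 47% + 18% = 65% of Stratus, so Chidi controls Stratus.
No other company's threshold is met.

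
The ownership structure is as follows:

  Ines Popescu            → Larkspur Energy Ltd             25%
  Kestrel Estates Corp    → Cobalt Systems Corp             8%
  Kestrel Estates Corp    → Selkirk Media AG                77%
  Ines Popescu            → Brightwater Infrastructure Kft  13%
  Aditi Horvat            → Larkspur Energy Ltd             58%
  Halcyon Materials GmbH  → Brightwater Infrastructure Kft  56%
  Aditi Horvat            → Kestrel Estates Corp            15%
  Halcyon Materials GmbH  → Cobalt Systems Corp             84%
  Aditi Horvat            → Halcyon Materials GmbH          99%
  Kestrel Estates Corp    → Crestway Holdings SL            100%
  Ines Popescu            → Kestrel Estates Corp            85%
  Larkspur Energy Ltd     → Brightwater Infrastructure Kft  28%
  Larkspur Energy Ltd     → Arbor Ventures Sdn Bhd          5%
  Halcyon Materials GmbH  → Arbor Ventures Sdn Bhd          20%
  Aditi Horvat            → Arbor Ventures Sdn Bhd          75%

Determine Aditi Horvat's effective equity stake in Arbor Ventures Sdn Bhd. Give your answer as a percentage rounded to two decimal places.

97.70%

Aditi reaches Arbor along 3 paths.
Via Larkspur: 58% × 5% = 2.9%.
Via Halcyon: 99% × 20% = 19.8%.
Direct stake: 75% = 75%.
Total: 2.9% + 19.8% + 75% = 97.7%.
Rounded: 97.70%.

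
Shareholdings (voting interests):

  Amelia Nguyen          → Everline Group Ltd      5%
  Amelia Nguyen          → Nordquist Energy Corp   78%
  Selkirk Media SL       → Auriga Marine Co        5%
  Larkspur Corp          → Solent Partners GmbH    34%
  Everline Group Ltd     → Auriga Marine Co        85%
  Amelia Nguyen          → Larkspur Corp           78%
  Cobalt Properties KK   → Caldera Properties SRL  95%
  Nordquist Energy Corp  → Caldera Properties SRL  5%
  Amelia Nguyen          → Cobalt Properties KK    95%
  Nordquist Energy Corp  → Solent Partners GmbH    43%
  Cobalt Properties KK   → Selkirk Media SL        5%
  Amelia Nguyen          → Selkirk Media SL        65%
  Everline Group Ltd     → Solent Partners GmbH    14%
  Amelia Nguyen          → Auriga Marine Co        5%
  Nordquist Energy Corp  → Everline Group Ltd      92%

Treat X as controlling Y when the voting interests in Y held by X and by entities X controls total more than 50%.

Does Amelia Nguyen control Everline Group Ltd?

Yes

Amelia holds 78% of Nordquist, so Amelia controls Nordquist.
Nordquist and Amelia together hold 92% + 5% = 97% of Everline, so Amelia controls Everline.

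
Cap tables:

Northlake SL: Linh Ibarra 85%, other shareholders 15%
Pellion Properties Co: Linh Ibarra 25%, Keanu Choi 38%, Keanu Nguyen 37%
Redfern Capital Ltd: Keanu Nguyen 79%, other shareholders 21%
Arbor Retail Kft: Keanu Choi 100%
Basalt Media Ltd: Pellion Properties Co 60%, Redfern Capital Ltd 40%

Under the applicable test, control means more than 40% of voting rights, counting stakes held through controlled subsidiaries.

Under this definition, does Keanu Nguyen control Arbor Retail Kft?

Keanu Nguyen holds 79% of Redfern, so Keanu Nguyen controls Redfern.
Neither Keanu Nguyen nor any entity Keanu Nguyen controls holds any voting interest in Arbor.
So Keanu Nguyen does not control Arbor.

No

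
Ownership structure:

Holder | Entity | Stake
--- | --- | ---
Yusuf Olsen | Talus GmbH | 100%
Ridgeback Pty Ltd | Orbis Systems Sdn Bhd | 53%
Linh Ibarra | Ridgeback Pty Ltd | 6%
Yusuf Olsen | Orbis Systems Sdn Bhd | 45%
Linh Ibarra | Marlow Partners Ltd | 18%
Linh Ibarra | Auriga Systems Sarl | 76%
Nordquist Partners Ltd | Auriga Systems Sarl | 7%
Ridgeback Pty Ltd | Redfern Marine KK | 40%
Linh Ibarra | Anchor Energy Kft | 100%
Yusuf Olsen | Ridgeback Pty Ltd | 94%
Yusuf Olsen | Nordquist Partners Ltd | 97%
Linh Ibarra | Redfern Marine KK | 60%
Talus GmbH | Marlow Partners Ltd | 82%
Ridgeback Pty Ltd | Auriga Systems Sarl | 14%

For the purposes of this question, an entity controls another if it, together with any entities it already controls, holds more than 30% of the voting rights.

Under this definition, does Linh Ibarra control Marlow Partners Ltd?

Linh holds 60% of Redfern, so Linh controls Redfern.
Linh holds 76% of Auriga, so Linh controls Auriga.
Linh holds 100% of Anchor, so Linh controls Anchor.
In Marlow, Linh's side holds only 18%, not > 30%.
So Linh does not control Marlow.

No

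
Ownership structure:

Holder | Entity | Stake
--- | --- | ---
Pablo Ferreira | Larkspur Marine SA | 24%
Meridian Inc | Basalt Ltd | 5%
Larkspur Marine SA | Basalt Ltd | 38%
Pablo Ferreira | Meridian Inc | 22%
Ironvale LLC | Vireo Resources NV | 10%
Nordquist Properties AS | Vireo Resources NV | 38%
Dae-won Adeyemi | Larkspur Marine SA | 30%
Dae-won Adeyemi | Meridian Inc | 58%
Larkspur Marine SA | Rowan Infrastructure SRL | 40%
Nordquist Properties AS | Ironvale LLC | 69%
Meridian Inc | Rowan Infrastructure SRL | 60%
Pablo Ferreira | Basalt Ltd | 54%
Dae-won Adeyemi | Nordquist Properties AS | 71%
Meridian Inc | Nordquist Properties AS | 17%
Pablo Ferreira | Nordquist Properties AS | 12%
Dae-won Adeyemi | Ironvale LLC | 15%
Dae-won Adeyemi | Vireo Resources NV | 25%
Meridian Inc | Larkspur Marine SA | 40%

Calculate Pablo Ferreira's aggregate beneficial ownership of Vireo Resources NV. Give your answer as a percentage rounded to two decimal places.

7.07%

Pablo reaches Vireo along 4 paths.
Via Meridian → Nordquist → Ironvale: 22% × 17% × 69% × 10% = 0.25806%.
Via Nordquist → Ironvale: 12% × 69% × 10% = 0.828%.
Via Meridian → Nordquist: 22% × 17% × 38% = 1.4212%.
Via Nordquist: 12% × 38% = 4.56%.
Total: 0.25806% + 0.828% + 1.4212% + 4.56% = 7.06726%.
Rounded: 7.07%.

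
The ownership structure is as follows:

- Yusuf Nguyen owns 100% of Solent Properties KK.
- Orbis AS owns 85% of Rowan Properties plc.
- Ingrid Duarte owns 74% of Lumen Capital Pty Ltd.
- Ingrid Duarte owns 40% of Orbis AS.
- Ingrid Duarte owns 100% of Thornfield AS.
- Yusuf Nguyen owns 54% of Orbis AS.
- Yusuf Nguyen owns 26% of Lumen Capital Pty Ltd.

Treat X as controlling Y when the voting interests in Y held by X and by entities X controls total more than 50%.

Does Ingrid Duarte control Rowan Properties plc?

No

Ingrid holds 100% of Thornfield, so Ingrid controls Thornfield.
Ingrid holds 74% of Lumen, so Ingrid controls Lumen.
Neither Ingrid nor any entity Ingrid controls holds any voting interest in Rowan.
So Ingrid does not control Rowan.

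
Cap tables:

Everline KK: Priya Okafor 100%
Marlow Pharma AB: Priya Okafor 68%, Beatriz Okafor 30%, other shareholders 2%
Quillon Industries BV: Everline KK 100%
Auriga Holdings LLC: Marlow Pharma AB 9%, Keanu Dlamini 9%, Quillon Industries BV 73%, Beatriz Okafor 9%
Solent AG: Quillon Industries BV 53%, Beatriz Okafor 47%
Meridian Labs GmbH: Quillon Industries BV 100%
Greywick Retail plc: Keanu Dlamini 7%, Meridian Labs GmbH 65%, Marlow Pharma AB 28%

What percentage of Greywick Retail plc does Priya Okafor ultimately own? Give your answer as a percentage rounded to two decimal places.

84.04%

Priya reaches Greywick along 2 paths.
Via Everline → Quillon → Meridian: 100% × 100% × 100% × 65% = 65%.
Via Marlow: 68% × 28% = 19.04%.
Total: 65% + 19.04% = 84.04%.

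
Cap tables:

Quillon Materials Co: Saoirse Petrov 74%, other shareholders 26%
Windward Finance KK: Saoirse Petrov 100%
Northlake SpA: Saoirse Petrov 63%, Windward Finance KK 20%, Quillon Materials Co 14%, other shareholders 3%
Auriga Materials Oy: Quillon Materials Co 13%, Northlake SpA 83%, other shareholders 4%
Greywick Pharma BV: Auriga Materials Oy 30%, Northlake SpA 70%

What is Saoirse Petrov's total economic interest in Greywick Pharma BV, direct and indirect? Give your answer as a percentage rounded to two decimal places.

Saoirse reaches Greywick along 7 paths.
Via Quillon → Auriga: 74% × 13% × 30% = 2.886%.
Via Northlake → Auriga: 63% × 83% × 30% = 15.687%.
Via Windward → Northlake → Auriga: 100% × 20% × 83% × 30% = 4.98%.
Via Quillon → Northlake → Auriga: 74% × 14% × 83% × 30% = 2.57964%.
Via Northlake: 63% × 70% = 44.1%.
Via Windward → Northlake: 100% × 20% × 70% = 14%.
Via Quillon → Northlake: 74% × 14% × 70% = 7.252%.
Total: 2.886% + 15.687% + 4.98% + 2.57964% + 44.1% + 14% + 7.252% = 91.48464%.
Rounded: 91.48%.

91.48%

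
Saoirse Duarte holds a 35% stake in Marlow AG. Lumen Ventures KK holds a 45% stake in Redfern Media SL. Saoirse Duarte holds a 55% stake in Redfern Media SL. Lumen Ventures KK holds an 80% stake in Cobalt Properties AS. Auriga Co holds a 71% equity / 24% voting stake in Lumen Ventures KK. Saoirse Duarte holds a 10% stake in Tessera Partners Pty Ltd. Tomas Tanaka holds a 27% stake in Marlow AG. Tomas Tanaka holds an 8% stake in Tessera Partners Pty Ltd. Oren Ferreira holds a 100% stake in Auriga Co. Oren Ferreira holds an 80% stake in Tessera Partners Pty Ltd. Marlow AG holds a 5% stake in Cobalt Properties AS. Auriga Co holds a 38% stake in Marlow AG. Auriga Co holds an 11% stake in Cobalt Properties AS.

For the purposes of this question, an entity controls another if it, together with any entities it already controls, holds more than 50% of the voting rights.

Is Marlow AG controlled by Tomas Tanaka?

Tomas's largest direct stake is 27% in Marlow, which does not meet the threshold, so Tomas controls no company.
In Marlow, Tomas's side holds only 27%, not > 50%.
So Tomas does not control Marlow.

No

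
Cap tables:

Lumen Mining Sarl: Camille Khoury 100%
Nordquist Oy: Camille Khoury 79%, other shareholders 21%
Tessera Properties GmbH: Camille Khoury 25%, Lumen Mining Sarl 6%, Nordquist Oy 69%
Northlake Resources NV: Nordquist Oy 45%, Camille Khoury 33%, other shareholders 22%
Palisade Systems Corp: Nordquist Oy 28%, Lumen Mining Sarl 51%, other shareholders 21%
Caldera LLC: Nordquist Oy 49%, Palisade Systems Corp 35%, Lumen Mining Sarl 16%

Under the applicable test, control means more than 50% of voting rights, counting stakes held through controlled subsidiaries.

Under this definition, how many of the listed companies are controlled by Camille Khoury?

6

Camille holds 100% of Lumen, so Camille controls Lumen.
Camille holds 79% of Nordquist, so Camille controls Nordquist.
Camille and Lumen and Nordquist together hold 25% + 6% + 69% = 100% of Tessera, so Camille controls Tessera.
Nordquist and Camille together hold 45% + 33% = 78% of Northlake, so Camille controls Northlake.
Nordquist and Lumen together hold 28% + 51% = 79% of Palisade, so Camille controls Palisade.
Nordquist and Palisade and Lumen together hold 49% + 35% + 16% = 100% of Caldera, so Camille controls Caldera.
Camille controls 6 companies.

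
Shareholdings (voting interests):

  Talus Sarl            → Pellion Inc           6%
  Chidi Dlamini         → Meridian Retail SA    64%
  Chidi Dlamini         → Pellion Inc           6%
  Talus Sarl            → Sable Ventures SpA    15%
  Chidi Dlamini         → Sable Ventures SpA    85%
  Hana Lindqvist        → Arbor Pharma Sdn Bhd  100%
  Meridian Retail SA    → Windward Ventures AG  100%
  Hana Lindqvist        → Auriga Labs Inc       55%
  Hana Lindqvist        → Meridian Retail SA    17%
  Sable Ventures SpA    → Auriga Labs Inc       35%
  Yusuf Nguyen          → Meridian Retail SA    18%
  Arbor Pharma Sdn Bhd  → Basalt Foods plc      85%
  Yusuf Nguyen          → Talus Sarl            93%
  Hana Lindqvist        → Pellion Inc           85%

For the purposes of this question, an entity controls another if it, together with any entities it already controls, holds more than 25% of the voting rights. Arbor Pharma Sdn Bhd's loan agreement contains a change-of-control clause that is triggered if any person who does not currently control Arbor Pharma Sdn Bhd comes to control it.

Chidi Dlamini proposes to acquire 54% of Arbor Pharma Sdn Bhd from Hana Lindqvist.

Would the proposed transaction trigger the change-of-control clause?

The purchase adds only to Chidi's holdings (Hana's stake shrinks), so Chidi is the only person who could newly come to control Arbor.
Chidi holds 64% of Meridian, so Chidi controls Meridian.
Chidi holds 85% of Sable, so Chidi controls Sable.
Meridian holds 100% of Windward, so Chidi controls Windward.
Sable holds 35% of Auriga, so Chidi controls Auriga.
Neither Chidi nor any entity Chidi controls holds any voting interest in Arbor.
So before the transaction, Chidi does not control Arbor.
After the purchase, Chidi holds 54% of Arbor directly, and Hana's stake falls to 46%.
Chidi holds 54% of Arbor, so Chidi controls Arbor.
Chidi did not control Arbor before and does after, so the clause is triggered.

Yes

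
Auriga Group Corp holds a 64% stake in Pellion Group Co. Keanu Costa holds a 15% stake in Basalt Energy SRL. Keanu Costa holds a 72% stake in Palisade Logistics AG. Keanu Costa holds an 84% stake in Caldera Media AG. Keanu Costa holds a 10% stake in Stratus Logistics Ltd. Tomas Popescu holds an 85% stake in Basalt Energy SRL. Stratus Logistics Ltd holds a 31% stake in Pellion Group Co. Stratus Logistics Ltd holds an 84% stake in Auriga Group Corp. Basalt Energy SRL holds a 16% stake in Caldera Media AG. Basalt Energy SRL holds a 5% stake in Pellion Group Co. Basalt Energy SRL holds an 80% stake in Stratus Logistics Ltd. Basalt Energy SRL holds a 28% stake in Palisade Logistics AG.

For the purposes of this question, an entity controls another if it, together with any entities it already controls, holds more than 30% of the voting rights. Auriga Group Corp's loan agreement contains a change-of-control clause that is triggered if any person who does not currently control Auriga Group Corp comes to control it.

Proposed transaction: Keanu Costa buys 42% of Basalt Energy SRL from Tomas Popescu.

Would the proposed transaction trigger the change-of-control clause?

Yes

The purchase adds only to Keanu's holdings (Tomas's stake shrinks), so Keanu is the only person who could newly come to control Auriga.
Keanu holds 72% of Palisade, so Keanu controls Palisade.
Keanu holds 84% of Caldera, so Keanu controls Caldera.
Neither Keanu nor any entity Keanu controls holds any voting interest in Auriga.
So before the transaction, Keanu does not control Auriga.
After the purchase, Keanu's direct stake in Basalt rises to 15% + 42% = 57%, and Tomas's stake falls to 43%.
Keanu holds 57% of Basalt, so Keanu controls Basalt.
Basalt and Keanu together hold 80% + 10% = 90% of Stratus, so Keanu controls Stratus.
Stratus holds 84% of Auriga, so Keanu controls Auriga.
Keanu did not control Auriga before and does after, so the clause is triggered.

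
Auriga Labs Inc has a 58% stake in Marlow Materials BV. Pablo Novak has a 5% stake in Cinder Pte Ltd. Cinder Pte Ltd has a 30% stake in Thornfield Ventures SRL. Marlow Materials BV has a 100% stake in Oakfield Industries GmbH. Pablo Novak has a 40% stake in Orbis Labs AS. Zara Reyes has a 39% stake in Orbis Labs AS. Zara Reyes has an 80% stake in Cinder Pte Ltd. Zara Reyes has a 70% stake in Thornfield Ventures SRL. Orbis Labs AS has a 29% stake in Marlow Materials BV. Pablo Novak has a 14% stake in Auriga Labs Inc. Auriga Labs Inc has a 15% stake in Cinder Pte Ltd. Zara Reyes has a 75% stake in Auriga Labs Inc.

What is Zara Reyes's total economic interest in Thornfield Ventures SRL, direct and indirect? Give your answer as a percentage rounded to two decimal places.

97.38%

Zara reaches Thornfield along 3 paths.
Via Auriga → Cinder: 75% × 15% × 30% = 3.375%.
Via Cinder: 80% × 30% = 24%.
Direct stake: 70% = 70%.
Total: 3.375% + 24% + 70% = 97.375%.
Rounded: 97.38%.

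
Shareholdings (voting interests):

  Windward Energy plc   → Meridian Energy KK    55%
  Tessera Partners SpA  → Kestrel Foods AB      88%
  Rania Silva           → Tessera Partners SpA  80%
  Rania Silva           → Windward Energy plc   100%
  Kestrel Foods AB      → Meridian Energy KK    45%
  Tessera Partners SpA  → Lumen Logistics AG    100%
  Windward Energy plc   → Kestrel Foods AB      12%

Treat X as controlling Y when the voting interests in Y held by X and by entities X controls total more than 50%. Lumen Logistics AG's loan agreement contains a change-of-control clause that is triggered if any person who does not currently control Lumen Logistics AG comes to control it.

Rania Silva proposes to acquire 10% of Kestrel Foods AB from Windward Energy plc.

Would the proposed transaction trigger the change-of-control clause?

No

The purchase adds only to Rania's holdings (Windward's stake shrinks), so Rania is the only person who could newly come to control Lumen.
Rania holds 80% of Tessera, so Rania controls Tessera.
Tessera holds 100% of Lumen, so Rania controls Lumen.
So Rania already controls Lumen before the transaction.
After the purchase, Rania holds 10% of Kestrel directly, and Windward's stake falls to 2%.
Rania controlled Lumen already, so this is not a new person acquiring control; every other person's position is unchanged or reduced.
No new person acquires control, so the clause is not triggered.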